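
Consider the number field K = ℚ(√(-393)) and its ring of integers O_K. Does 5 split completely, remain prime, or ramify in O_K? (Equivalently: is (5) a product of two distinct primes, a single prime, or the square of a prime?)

inert — (5) stays prime in O_K

Since -393 ≢ 1 mod 4, the ring of integers is ℤ[√-393] with discriminant 4·(-393) = -1572.
Since gcd(5, -1572) = 1 the prime 5 does not ramify.
Euler's criterion: (-393)^2 mod 5 = 4. Thus (-393|5) = -1.
d is a non-residue mod p, hence 5 remains inert in O_K.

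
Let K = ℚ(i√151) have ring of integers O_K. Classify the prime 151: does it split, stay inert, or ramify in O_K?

ramified

-151 mod 4 = 1, hence disc K = -151 and O_K = ℤ[(1+√-151)/2].
disc(K) = -151 = 151·(-1), so p = 151 is ramified.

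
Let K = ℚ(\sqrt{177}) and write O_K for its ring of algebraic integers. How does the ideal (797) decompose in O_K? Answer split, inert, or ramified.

p splits

d = 177 ≡ 1 (mod 4), so O_K = ℤ[(1+√177)/2] and disc(K) = d = 177.
Since gcd(797, 177) = 1 the prime 797 does not ramify.
Compute (177/797) via Euler: 177^((797-1)/2) mod 797 = 1, so (177/797) = 1.
Legendre symbol 1 ⇒ 797 is split.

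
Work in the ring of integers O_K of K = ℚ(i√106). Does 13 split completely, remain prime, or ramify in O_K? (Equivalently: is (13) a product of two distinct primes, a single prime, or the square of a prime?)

p is inert

d = -106 ≡ 2 (mod 4), so O_K = ℤ[√-106] and disc(K) = 4d = -424.
13 ∤ -424, so 13 is unramified.
Compute (-106/13) via Euler: 11^((13-1)/2) mod 13 = 12, so (-106/13) = -1.
(-106/13) = -1, so 13 is inert.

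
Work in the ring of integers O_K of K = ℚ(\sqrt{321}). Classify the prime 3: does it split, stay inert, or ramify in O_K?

p ramifies

321 mod 4 = 1, hence disc K = 321 and O_K = ℤ[(1+√321)/2].
Ramification test: 3 | 321. The prime 3 ramifies in K.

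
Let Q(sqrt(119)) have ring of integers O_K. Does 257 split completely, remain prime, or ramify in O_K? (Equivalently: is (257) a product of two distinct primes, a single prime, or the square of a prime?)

Since 119 ≢ 1 mod 4, the ring of integers is ℤ[√119] with discriminant 4·119 = 476.
257 ∤ 476, so 257 is unramified.
Compute (119/257) via Euler: 119^((257-1)/2) mod 257 = 256, so (119/257) = -1.
d is a non-residue mod p, hence 257 remains inert in O_K.

p is inert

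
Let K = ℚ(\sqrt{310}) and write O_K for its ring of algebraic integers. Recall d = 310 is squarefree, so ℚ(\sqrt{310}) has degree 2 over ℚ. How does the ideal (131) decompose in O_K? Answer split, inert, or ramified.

d = 310 ≡ 2 (mod 4), so O_K = ℤ[√310] and disc(K) = 4d = 1240.
disc(K) = 1240 is not divisible by 131; 131 is unramified.
Legendre symbol by Euler's criterion: (310/131) ≡ 310^65 ≡ 1 (mod 131), i.e. (310/131) = 1.
Legendre symbol 1 ⇒ 131 is split.

131 splits in O_K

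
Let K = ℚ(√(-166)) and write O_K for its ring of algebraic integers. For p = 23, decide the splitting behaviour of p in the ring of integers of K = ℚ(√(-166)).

-166 mod 4 = 2, hence disc K = 4·(-166) = -664 and O_K = ℤ[√-166].
disc(K) = -664 is not divisible by 23; 23 is unramified.
(-166/23) = 18^11 mod 23 = 1, giving Legendre symbol 1.
d is a quadratic residue mod p, hence 23 splits in O_K.

splits completely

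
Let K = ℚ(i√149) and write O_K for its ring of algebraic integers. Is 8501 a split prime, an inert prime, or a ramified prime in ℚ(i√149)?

inert

-149 mod 4 = 3, hence disc K = 4·(-149) = -596 and O_K = ℤ[√-149].
Since gcd(8501, -596) = 1 the prime 8501 does not ramify.
Compute (-149/8501) via Euler: 8352^((8501-1)/2) mod 8501 = 8500, so (-149/8501) = -1.
(-149/8501) = -1, so 8501 is inert.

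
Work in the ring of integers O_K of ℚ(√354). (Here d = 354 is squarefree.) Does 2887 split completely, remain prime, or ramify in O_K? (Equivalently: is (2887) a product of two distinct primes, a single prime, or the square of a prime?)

Since 354 ≢ 1 mod 4, the ring of integers is ℤ[√354] with discriminant 4·354 = 1416.
disc(K) = 1416 is not divisible by 2887; 2887 is unramified.
Euler's criterion: 354^1443 mod 2887 = 2886. Thus (354|2887) = -1.
Legendre symbol -1 ⇒ 2887 is inert.

p is inert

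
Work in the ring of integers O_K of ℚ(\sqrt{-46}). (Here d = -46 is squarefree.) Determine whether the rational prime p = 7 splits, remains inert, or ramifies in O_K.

d = -46 ≡ 2 (mod 4), so O_K = ℤ[√-46] and disc(K) = 4d = -184.
disc(K) = -184 is not divisible by 7; 7 is unramified.
Legendre symbol by Euler's criterion: (-46/7) ≡ (-46)^3 ≡ 6 (mod 7), i.e. (-46/7) = -1.
(-46/7) = -1, so 7 is inert.

remains prime (inert)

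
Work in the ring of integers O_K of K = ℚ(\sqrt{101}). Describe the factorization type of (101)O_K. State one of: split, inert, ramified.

101 is ramified

101 mod 4 = 1, hence disc K = 101 and O_K = ℤ[(1+√101)/2].
disc(K) = 101 = 101·1, so p = 101 is ramified.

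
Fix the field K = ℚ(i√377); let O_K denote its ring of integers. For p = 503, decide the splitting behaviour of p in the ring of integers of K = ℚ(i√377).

503 splits in O_K

Since -377 ≢ 1 mod 4, the ring of integers is ℤ[√-377] with discriminant 4·(-377) = -1508.
disc(K) = -1508 is not divisible by 503; 503 is unramified.
Compute (-377/503) via Euler: 126^((503-1)/2) mod 503 = 1, so (-377/503) = 1.
Legendre symbol 1 ⇒ 503 is split.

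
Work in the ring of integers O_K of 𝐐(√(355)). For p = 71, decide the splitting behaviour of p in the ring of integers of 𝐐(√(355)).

355 mod 4 = 3, hence disc K = 4·355 = 1420 and O_K = ℤ[√355].
Ramification test: 71 | 1420. The prime 71 ramifies in K.

p ramifies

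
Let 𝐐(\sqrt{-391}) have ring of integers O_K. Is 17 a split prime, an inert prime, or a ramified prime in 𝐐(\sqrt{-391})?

ramifies in O_K

Since -391 ≡ 1 mod 4, the ring of integers is ℤ[(1+√-391)/2] with discriminant -391.
Ramification test: 17 | -391. The prime 17 ramifies in K.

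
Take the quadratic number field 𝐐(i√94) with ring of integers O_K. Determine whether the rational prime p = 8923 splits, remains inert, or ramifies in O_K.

-94 mod 4 = 2, hence disc K = 4·(-94) = -376 and O_K = ℤ[√-94].
8923 ∤ -376, so 8923 is unramified.
(-94/8923) = 8829^4461 mod 8923 = 1, giving Legendre symbol 1.
Legendre symbol 1 ⇒ 8923 is split.

splits completely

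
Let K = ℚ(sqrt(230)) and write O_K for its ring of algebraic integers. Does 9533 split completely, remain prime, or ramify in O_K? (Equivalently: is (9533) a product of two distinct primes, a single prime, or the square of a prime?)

inert — (9533) stays prime in O_K

Since 230 ≢ 1 mod 4, the ring of integers is ℤ[√230] with discriminant 4·230 = 920.
Since gcd(9533, 920) = 1 the prime 9533 does not ramify.
Compute (230/9533) via Euler: 230^((9533-1)/2) mod 9533 = 9532, so (230/9533) = -1.
(230/9533) = -1, so 9533 is inert.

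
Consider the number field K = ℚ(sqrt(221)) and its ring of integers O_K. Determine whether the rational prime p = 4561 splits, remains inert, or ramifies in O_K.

221 mod 4 = 1, hence disc K = 221 and O_K = ℤ[(1+√221)/2].
Since gcd(4561, 221) = 1 the prime 4561 does not ramify.
(221/4561) = 221^2280 mod 4561 = 1, giving Legendre symbol 1.
Legendre symbol 1 ⇒ 4561 is split.

split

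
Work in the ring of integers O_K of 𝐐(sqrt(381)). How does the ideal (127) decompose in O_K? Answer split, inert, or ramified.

381 mod 4 = 1, hence disc K = 381 and O_K = ℤ[(1+√381)/2].
127 divides disc(K) = 381, so 127 ramifies.

p ramifies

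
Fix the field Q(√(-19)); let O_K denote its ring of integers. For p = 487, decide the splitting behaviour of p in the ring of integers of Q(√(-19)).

inert

Since -19 ≡ 1 mod 4, the ring of integers is ℤ[(1+√-19)/2] with discriminant -19.
disc(K) = -19 is not divisible by 487; 487 is unramified.
(-19/487) = 468^243 mod 487 = 486, giving Legendre symbol -1.
Legendre symbol -1 ⇒ 487 is inert.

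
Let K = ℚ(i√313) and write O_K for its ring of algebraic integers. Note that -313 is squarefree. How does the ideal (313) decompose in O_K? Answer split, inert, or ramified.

Since -313 ≢ 1 mod 4, the ring of integers is ℤ[√-313] with discriminant 4·(-313) = -1252.
Ramification test: 313 | -1252. The prime 313 ramifies in K.

p ramifies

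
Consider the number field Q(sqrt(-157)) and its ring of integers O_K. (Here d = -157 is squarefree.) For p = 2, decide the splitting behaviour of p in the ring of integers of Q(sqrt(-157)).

2 is ramified

d = -157 ≡ 3 (mod 4), so O_K = ℤ[√-157] and disc(K) = 4d = -628.
disc(K) = -628 = 2·(-314), so p = 2 is ramified.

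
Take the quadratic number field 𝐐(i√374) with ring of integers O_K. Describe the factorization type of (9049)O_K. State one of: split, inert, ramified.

split

-374 mod 4 = 2, hence disc K = 4·(-374) = -1496 and O_K = ℤ[√-374].
9049 ∤ -1496, so 9049 is unramified.
(-374/9049) = 8675^4524 mod 9049 = 1, giving Legendre symbol 1.
(-374/9049) = 1, so 9049 splits.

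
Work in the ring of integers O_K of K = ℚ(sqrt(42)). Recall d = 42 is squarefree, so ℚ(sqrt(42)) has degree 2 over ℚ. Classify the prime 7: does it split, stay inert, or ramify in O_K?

7 is ramified

Since 42 ≢ 1 mod 4, the ring of integers is ℤ[√42] with discriminant 4·42 = 168.
disc(K) = 168 = 7·24, so p = 7 is ramified.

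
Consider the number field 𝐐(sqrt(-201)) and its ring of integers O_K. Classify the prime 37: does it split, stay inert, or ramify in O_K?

splits completely

d = -201 ≡ 3 (mod 4), so O_K = ℤ[√-201] and disc(K) = 4d = -804.
disc(K) = -804 is not divisible by 37; 37 is unramified.
(-201/37) = 21^18 mod 37 = 1, giving Legendre symbol 1.
d is a quadratic residue mod p, hence 37 splits in O_K.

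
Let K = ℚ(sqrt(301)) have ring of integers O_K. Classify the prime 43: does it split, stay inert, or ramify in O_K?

43 is ramified

d = 301 ≡ 1 (mod 4), so O_K = ℤ[(1+√301)/2] and disc(K) = d = 301.
43 divides disc(K) = 301, so 43 ramifies.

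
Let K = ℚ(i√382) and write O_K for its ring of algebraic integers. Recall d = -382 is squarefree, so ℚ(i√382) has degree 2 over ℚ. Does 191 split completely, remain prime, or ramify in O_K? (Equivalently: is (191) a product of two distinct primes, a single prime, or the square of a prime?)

p ramifies

-382 mod 4 = 2, hence disc K = 4·(-382) = -1528 and O_K = ℤ[√-382].
Ramification test: 191 | -1528. The prime 191 ramifies in K.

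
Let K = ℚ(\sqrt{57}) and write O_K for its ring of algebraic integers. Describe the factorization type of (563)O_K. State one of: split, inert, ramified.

p splits

57 mod 4 = 1, hence disc K = 57 and O_K = ℤ[(1+√57)/2].
563 ∤ 57, so 563 is unramified.
Euler's criterion: 57^281 mod 563 = 1. Thus (57|563) = 1.
(57/563) = 1, so 563 splits.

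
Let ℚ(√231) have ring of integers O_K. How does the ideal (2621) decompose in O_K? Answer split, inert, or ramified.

d = 231 ≡ 3 (mod 4), so O_K = ℤ[√231] and disc(K) = 4d = 924.
disc(K) = 924 is not divisible by 2621; 2621 is unramified.
(231/2621) = 231^1310 mod 2621 = 1, giving Legendre symbol 1.
d is a quadratic residue mod p, hence 2621 splits in O_K.

p splits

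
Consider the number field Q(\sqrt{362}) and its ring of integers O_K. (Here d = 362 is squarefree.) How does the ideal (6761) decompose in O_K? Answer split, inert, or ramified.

362 mod 4 = 2, hence disc K = 4·362 = 1448 and O_K = ℤ[√362].
disc(K) = 1448 is not divisible by 6761; 6761 is unramified.
Compute (362/6761) via Euler: 362^((6761-1)/2) mod 6761 = 1, so (362/6761) = 1.
Legendre symbol 1 ⇒ 6761 is split.

split — (6761) = 𝔭₁𝔭₂ with 𝔭₁ ≠ 𝔭₂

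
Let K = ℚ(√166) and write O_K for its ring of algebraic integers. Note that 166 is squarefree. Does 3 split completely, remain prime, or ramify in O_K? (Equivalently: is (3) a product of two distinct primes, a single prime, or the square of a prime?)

166 mod 4 = 2, hence disc K = 4·166 = 664 and O_K = ℤ[√166].
Since gcd(3, 664) = 1 the prime 3 does not ramify.
Euler's criterion: 166^1 mod 3 = 1. Thus (166|3) = 1.
Legendre symbol 1 ⇒ 3 is split.

split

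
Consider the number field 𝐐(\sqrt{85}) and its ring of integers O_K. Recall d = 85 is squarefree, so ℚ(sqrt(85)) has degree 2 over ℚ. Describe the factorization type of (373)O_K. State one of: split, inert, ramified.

d = 85 ≡ 1 (mod 4), so O_K = ℤ[(1+√85)/2] and disc(K) = d = 85.
Since gcd(373, 85) = 1 the prime 373 does not ramify.
Legendre symbol by Euler's criterion: (85/373) ≡ 85^186 ≡ 372 (mod 373), i.e. (85/373) = -1.
(85/373) = -1, so 373 is inert.

p is inert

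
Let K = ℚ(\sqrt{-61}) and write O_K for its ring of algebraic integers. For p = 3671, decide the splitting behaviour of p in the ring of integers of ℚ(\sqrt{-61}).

Since -61 ≢ 1 mod 4, the ring of integers is ℤ[√-61] with discriminant 4·(-61) = -244.
disc(K) = -244 is not divisible by 3671; 3671 is unramified.
Euler's criterion: (-61)^1835 mod 3671 = 1. Thus (-61|3671) = 1.
(-61/3671) = 1, so 3671 splits.

split — (3671) = 𝔭₁𝔭₂ with 𝔭₁ ≠ 𝔭₂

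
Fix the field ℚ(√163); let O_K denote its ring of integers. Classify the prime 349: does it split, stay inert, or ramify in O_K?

163 mod 4 = 3, hence disc K = 4·163 = 652 and O_K = ℤ[√163].
349 ∤ 652, so 349 is unramified.
Compute (163/349) via Euler: 163^((349-1)/2) mod 349 = 348, so (163/349) = -1.
(163/349) = -1, so 349 is inert.

remains prime (inert)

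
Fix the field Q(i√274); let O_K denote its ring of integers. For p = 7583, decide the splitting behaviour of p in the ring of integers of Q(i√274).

Since -274 ≢ 1 mod 4, the ring of integers is ℤ[√-274] with discriminant 4·(-274) = -1096.
disc(K) = -1096 is not divisible by 7583; 7583 is unramified.
Euler's criterion: (-274)^3791 mod 7583 = 1. Thus (-274|7583) = 1.
(-274/7583) = 1, so 7583 splits.

7583 splits in O_K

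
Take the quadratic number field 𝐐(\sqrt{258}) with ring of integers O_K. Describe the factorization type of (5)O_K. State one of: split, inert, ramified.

inert — (5) stays prime in O_K

Since 258 ≢ 1 mod 4, the ring of integers is ℤ[√258] with discriminant 4·258 = 1032.
5 ∤ 1032, so 5 is unramified.
(258/5) = 3^2 mod 5 = 4, giving Legendre symbol -1.
d is a non-residue mod p, hence 5 remains inert in O_K.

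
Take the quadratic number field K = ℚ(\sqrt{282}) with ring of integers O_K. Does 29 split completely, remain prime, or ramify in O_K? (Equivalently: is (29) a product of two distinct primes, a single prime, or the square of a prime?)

Since 282 ≢ 1 mod 4, the ring of integers is ℤ[√282] with discriminant 4·282 = 1128.
disc(K) = 1128 is not divisible by 29; 29 is unramified.
(282/29) = 21^14 mod 29 = 28, giving Legendre symbol -1.
d is a non-residue mod p, hence 29 remains inert in O_K.

inert — (29) stays prime in O_K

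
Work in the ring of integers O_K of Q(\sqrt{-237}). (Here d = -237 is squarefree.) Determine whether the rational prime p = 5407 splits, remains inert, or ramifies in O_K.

Since -237 ≢ 1 mod 4, the ring of integers is ℤ[√-237] with discriminant 4·(-237) = -948.
5407 ∤ -948, so 5407 is unramified.
(-237/5407) = 5170^2703 mod 5407 = 1, giving Legendre symbol 1.
Legendre symbol 1 ⇒ 5407 is split.

split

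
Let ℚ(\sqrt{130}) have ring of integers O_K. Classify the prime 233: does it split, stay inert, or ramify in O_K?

Since 130 ≢ 1 mod 4, the ring of integers is ℤ[√130] with discriminant 4·130 = 520.
disc(K) = 520 is not divisible by 233; 233 is unramified.
Compute (130/233) via Euler: 130^((233-1)/2) mod 233 = 232, so (130/233) = -1.
(130/233) = -1, so 233 is inert.

233 remains inert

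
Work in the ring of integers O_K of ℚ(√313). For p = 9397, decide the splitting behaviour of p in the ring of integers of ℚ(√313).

remains prime (inert)

Since 313 ≡ 1 mod 4, the ring of integers is ℤ[(1+√313)/2] with discriminant 313.
Since gcd(9397, 313) = 1 the prime 9397 does not ramify.
Compute (313/9397) via Euler: 313^((9397-1)/2) mod 9397 = 9396, so (313/9397) = -1.
(313/9397) = -1, so 9397 is inert.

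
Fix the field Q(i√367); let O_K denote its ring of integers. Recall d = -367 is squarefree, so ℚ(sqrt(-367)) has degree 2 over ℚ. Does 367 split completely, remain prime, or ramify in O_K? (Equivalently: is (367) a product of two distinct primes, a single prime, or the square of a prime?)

d = -367 ≡ 1 (mod 4), so O_K = ℤ[(1+√-367)/2] and disc(K) = d = -367.
Ramification test: 367 | -367. The prime 367 ramifies in K.

367 is ramified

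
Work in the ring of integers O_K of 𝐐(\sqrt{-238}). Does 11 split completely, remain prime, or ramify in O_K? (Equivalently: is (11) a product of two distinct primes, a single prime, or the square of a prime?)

Since -238 ≢ 1 mod 4, the ring of integers is ℤ[√-238] with discriminant 4·(-238) = -952.
11 ∤ -952, so 11 is unramified.
(-238/11) = 4^5 mod 11 = 1, giving Legendre symbol 1.
d is a quadratic residue mod p, hence 11 splits in O_K.

p splits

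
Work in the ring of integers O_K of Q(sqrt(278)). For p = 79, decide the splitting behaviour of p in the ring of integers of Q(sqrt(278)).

d = 278 ≡ 2 (mod 4), so O_K = ℤ[√278] and disc(K) = 4d = 1112.
79 ∤ 1112, so 79 is unramified.
Legendre symbol by Euler's criterion: (278/79) ≡ 278^39 ≡ 78 (mod 79), i.e. (278/79) = -1.
(278/79) = -1, so 79 is inert.

inert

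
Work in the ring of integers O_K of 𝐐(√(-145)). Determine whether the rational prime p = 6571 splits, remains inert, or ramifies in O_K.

-145 mod 4 = 3, hence disc K = 4·(-145) = -580 and O_K = ℤ[√-145].
disc(K) = -580 is not divisible by 6571; 6571 is unramified.
Euler's criterion: (-145)^3285 mod 6571 = 1. Thus (-145|6571) = 1.
(-145/6571) = 1, so 6571 splits.

splits completely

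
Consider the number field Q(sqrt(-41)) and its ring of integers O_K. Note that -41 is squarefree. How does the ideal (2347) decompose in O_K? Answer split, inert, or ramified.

d = -41 ≡ 3 (mod 4), so O_K = ℤ[√-41] and disc(K) = 4d = -164.
2347 ∤ -164, so 2347 is unramified.
Legendre symbol by Euler's criterion: (-41/2347) ≡ (-41)^1173 ≡ 2346 (mod 2347), i.e. (-41/2347) = -1.
Legendre symbol -1 ⇒ 2347 is inert.

remains prime (inert)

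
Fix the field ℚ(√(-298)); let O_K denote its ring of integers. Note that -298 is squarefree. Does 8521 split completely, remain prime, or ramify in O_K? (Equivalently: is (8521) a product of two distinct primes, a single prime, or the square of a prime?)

d = -298 ≡ 2 (mod 4), so O_K = ℤ[√-298] and disc(K) = 4d = -1192.
disc(K) = -1192 is not divisible by 8521; 8521 is unramified.
(-298/8521) = 8223^4260 mod 8521 = 1, giving Legendre symbol 1.
d is a quadratic residue mod p, hence 8521 splits in O_K.

8521 splits in O_K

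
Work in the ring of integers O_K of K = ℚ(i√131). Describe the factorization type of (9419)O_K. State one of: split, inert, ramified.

-131 mod 4 = 1, hence disc K = -131 and O_K = ℤ[(1+√-131)/2].
9419 ∤ -131, so 9419 is unramified.
(-131/9419) = 9288^4709 mod 9419 = 9418, giving Legendre symbol -1.
(-131/9419) = -1, so 9419 is inert.

inert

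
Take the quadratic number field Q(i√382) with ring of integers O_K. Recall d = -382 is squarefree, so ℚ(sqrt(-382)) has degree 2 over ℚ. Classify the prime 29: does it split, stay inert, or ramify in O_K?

29 splits in O_K

-382 mod 4 = 2, hence disc K = 4·(-382) = -1528 and O_K = ℤ[√-382].
29 ∤ -1528, so 29 is unramified.
(-382/29) = 24^14 mod 29 = 1, giving Legendre symbol 1.
Legendre symbol 1 ⇒ 29 is split.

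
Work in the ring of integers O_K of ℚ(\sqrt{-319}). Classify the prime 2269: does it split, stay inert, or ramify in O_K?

split

Since -319 ≡ 1 mod 4, the ring of integers is ℤ[(1+√-319)/2] with discriminant -319.
2269 ∤ -319, so 2269 is unramified.
(-319/2269) = 1950^1134 mod 2269 = 1, giving Legendre symbol 1.
d is a quadratic residue mod p, hence 2269 splits in O_K.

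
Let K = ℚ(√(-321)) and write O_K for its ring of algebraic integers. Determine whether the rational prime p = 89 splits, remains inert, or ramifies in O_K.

inert

d = -321 ≡ 3 (mod 4), so O_K = ℤ[√-321] and disc(K) = 4d = -1284.
disc(K) = -1284 is not divisible by 89; 89 is unramified.
Compute (-321/89) via Euler: 35^((89-1)/2) mod 89 = 88, so (-321/89) = -1.
d is a non-residue mod p, hence 89 remains inert in O_K.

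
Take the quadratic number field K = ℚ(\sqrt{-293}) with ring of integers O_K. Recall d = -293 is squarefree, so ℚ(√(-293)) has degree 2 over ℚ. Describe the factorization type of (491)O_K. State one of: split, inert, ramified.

remains prime (inert)

-293 mod 4 = 3, hence disc K = 4·(-293) = -1172 and O_K = ℤ[√-293].
disc(K) = -1172 is not divisible by 491; 491 is unramified.
Compute (-293/491) via Euler: 198^((491-1)/2) mod 491 = 490, so (-293/491) = -1.
d is a non-residue mod p, hence 491 remains inert in O_K.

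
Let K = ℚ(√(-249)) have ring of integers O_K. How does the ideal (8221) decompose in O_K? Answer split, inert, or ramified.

Since -249 ≢ 1 mod 4, the ring of integers is ℤ[√-249] with discriminant 4·(-249) = -996.
Since gcd(8221, -996) = 1 the prime 8221 does not ramify.
Legendre symbol by Euler's criterion: (-249/8221) ≡ (-249)^4110 ≡ 1 (mod 8221), i.e. (-249/8221) = 1.
(-249/8221) = 1, so 8221 splits.

splits completely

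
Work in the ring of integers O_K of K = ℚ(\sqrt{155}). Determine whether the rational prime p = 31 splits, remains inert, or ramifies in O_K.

155 mod 4 = 3, hence disc K = 4·155 = 620 and O_K = ℤ[√155].
Ramification test: 31 | 620. The prime 31 ramifies in K.

ramified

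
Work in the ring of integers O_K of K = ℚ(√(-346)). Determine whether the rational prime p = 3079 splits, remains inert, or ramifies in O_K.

Since -346 ≢ 1 mod 4, the ring of integers is ℤ[√-346] with discriminant 4·(-346) = -1384.
3079 ∤ -1384, so 3079 is unramified.
Euler's criterion: (-346)^1539 mod 3079 = 3078. Thus (-346|3079) = -1.
d is a non-residue mod p, hence 3079 remains inert in O_K.

remains prime (inert)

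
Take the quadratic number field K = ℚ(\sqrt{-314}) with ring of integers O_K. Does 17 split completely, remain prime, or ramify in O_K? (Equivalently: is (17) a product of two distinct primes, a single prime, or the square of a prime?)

splits completely

d = -314 ≡ 2 (mod 4), so O_K = ℤ[√-314] and disc(K) = 4d = -1256.
17 ∤ -1256, so 17 is unramified.
Euler's criterion: (-314)^8 mod 17 = 1. Thus (-314|17) = 1.
Legendre symbol 1 ⇒ 17 is split.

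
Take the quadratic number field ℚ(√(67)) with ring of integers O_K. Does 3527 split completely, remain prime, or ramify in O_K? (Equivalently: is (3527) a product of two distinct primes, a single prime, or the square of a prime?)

67 mod 4 = 3, hence disc K = 4·67 = 268 and O_K = ℤ[√67].
Since gcd(3527, 268) = 1 the prime 3527 does not ramify.
Legendre symbol by Euler's criterion: (67/3527) ≡ 67^1763 ≡ 1 (mod 3527), i.e. (67/3527) = 1.
d is a quadratic residue mod p, hence 3527 splits in O_K.

split — (3527) = 𝔭₁𝔭₂ with 𝔭₁ ≠ 𝔭₂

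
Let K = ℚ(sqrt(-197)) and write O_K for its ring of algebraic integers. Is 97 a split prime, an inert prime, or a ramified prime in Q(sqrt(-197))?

splits completely

Since -197 ≢ 1 mod 4, the ring of integers is ℤ[√-197] with discriminant 4·(-197) = -788.
97 ∤ -788, so 97 is unramified.
Compute (-197/97) via Euler: 94^((97-1)/2) mod 97 = 1, so (-197/97) = 1.
d is a quadratic residue mod p, hence 97 splits in O_K.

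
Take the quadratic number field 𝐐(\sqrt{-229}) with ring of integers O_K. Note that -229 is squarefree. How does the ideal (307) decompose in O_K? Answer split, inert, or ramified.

inert

d = -229 ≡ 3 (mod 4), so O_K = ℤ[√-229] and disc(K) = 4d = -916.
307 ∤ -916, so 307 is unramified.
Euler's criterion: (-229)^153 mod 307 = 306. Thus (-229|307) = -1.
Legendre symbol -1 ⇒ 307 is inert.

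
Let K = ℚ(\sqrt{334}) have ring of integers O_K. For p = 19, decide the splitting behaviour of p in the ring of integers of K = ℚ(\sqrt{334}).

Since 334 ≢ 1 mod 4, the ring of integers is ℤ[√334] with discriminant 4·334 = 1336.
disc(K) = 1336 is not divisible by 19; 19 is unramified.
Legendre symbol by Euler's criterion: (334/19) ≡ 334^9 ≡ 1 (mod 19), i.e. (334/19) = 1.
Legendre symbol 1 ⇒ 19 is split.

p splits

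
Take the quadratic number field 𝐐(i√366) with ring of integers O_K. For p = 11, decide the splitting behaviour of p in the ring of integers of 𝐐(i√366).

d = -366 ≡ 2 (mod 4), so O_K = ℤ[√-366] and disc(K) = 4d = -1464.
Since gcd(11, -1464) = 1 the prime 11 does not ramify.
Compute (-366/11) via Euler: 8^((11-1)/2) mod 11 = 10, so (-366/11) = -1.
d is a non-residue mod p, hence 11 remains inert in O_K.

inert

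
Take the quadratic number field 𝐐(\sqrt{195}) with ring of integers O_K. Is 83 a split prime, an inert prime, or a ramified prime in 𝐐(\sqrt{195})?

d = 195 ≡ 3 (mod 4), so O_K = ℤ[√195] and disc(K) = 4d = 780.
83 ∤ 780, so 83 is unramified.
Compute (195/83) via Euler: 29^((83-1)/2) mod 83 = 1, so (195/83) = 1.
d is a quadratic residue mod p, hence 83 splits in O_K.

splits completely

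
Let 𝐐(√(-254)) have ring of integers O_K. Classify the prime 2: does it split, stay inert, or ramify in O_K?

-254 mod 4 = 2, hence disc K = 4·(-254) = -1016 and O_K = ℤ[√-254].
disc(K) = -1016 = 2·(-508), so p = 2 is ramified.

p ramifies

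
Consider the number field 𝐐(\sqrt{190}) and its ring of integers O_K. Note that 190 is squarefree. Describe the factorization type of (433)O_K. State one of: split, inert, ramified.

splits completely

d = 190 ≡ 2 (mod 4), so O_K = ℤ[√190] and disc(K) = 4d = 760.
433 ∤ 760, so 433 is unramified.
Euler's criterion: 190^216 mod 433 = 1. Thus (190|433) = 1.
d is a quadratic residue mod p, hence 433 splits in O_K.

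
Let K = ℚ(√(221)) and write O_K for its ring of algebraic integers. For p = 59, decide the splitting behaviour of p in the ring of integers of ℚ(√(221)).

d = 221 ≡ 1 (mod 4), so O_K = ℤ[(1+√221)/2] and disc(K) = d = 221.
Since gcd(59, 221) = 1 the prime 59 does not ramify.
(221/59) = 44^29 mod 59 = 58, giving Legendre symbol -1.
Legendre symbol -1 ⇒ 59 is inert.

remains prime (inert)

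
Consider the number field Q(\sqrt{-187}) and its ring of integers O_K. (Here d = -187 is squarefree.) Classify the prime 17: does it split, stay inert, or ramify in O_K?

-187 mod 4 = 1, hence disc K = -187 and O_K = ℤ[(1+√-187)/2].
disc(K) = -187 = 17·(-11), so p = 17 is ramified.

ramified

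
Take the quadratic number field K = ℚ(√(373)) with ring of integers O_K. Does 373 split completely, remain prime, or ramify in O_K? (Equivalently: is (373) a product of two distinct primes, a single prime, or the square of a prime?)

Since 373 ≡ 1 mod 4, the ring of integers is ℤ[(1+√373)/2] with discriminant 373.
disc(K) = 373 = 373·1, so p = 373 is ramified.

373 is ramified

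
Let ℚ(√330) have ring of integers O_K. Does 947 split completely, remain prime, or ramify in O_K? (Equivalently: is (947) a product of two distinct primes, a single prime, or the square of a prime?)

inert

330 mod 4 = 2, hence disc K = 4·330 = 1320 and O_K = ℤ[√330].
disc(K) = 1320 is not divisible by 947; 947 is unramified.
(330/947) = 330^473 mod 947 = 946, giving Legendre symbol -1.
d is a non-residue mod p, hence 947 remains inert in O_K.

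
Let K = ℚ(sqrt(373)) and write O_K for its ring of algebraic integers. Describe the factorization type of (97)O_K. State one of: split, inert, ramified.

p is inert

Since 373 ≡ 1 mod 4, the ring of integers is ℤ[(1+√373)/2] with discriminant 373.
disc(K) = 373 is not divisible by 97; 97 is unramified.
(373/97) = 82^48 mod 97 = 96, giving Legendre symbol -1.
Legendre symbol -1 ⇒ 97 is inert.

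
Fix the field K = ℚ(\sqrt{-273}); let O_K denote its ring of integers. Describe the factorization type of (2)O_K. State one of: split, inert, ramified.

ramified — (2) = 𝔭²

d = -273 ≡ 3 (mod 4), so O_K = ℤ[√-273] and disc(K) = 4d = -1092.
disc(K) = -1092 = 2·(-546), so p = 2 is ramified.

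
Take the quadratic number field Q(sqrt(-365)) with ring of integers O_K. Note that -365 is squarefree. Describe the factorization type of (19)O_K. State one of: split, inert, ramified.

19 remains inert

-365 mod 4 = 3, hence disc K = 4·(-365) = -1460 and O_K = ℤ[√-365].
disc(K) = -1460 is not divisible by 19; 19 is unramified.
Euler's criterion: (-365)^9 mod 19 = 18. Thus (-365|19) = -1.
d is a non-residue mod p, hence 19 remains inert in O_K.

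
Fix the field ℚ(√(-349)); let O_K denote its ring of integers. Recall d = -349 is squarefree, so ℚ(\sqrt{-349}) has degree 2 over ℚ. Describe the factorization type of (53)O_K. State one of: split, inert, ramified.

53 remains inert

d = -349 ≡ 3 (mod 4), so O_K = ℤ[√-349] and disc(K) = 4d = -1396.
Since gcd(53, -1396) = 1 the prime 53 does not ramify.
Compute (-349/53) via Euler: 22^((53-1)/2) mod 53 = 52, so (-349/53) = -1.
d is a non-residue mod p, hence 53 remains inert in O_K.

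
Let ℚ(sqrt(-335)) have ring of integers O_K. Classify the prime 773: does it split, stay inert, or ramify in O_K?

d = -335 ≡ 1 (mod 4), so O_K = ℤ[(1+√-335)/2] and disc(K) = d = -335.
773 ∤ -335, so 773 is unramified.
Euler's criterion: (-335)^386 mod 773 = 772. Thus (-335|773) = -1.
(-335/773) = -1, so 773 is inert.

remains prime (inert)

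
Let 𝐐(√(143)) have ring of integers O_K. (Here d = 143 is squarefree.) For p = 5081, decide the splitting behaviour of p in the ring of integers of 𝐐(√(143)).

d = 143 ≡ 3 (mod 4), so O_K = ℤ[√143] and disc(K) = 4d = 572.
disc(K) = 572 is not divisible by 5081; 5081 is unramified.
Euler's criterion: 143^2540 mod 5081 = 1. Thus (143|5081) = 1.
d is a quadratic residue mod p, hence 5081 splits in O_K.

splits completely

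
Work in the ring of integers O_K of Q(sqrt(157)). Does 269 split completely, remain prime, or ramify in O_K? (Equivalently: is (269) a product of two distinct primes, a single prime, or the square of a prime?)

d = 157 ≡ 1 (mod 4), so O_K = ℤ[(1+√157)/2] and disc(K) = d = 157.
disc(K) = 157 is not divisible by 269; 269 is unramified.
(157/269) = 157^134 mod 269 = 268, giving Legendre symbol -1.
(157/269) = -1, so 269 is inert.

inert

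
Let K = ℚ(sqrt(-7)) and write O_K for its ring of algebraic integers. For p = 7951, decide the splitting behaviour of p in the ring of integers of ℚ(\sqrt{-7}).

d = -7 ≡ 1 (mod 4), so O_K = ℤ[(1+√-7)/2] and disc(K) = d = -7.
disc(K) = -7 is not divisible by 7951; 7951 is unramified.
Legendre symbol by Euler's criterion: (-7/7951) ≡ (-7)^3975 ≡ 7950 (mod 7951), i.e. (-7/7951) = -1.
Legendre symbol -1 ⇒ 7951 is inert.

p is inert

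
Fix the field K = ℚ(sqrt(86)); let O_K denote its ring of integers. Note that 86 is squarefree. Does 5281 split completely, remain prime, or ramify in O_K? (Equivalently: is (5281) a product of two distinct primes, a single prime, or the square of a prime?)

86 mod 4 = 2, hence disc K = 4·86 = 344 and O_K = ℤ[√86].
5281 ∤ 344, so 5281 is unramified.
Euler's criterion: 86^2640 mod 5281 = 1. Thus (86|5281) = 1.
d is a quadratic residue mod p, hence 5281 splits in O_K.

p splits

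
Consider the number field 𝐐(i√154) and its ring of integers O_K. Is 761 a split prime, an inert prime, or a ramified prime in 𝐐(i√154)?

761 splits in O_K

d = -154 ≡ 2 (mod 4), so O_K = ℤ[√-154] and disc(K) = 4d = -616.
761 ∤ -616, so 761 is unramified.
Euler's criterion: (-154)^380 mod 761 = 1. Thus (-154|761) = 1.
(-154/761) = 1, so 761 splits.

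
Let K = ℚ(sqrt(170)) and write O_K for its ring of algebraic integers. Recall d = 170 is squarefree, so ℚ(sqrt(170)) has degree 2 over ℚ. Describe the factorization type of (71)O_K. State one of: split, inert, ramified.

remains prime (inert)

Since 170 ≢ 1 mod 4, the ring of integers is ℤ[√170] with discriminant 4·170 = 680.
71 ∤ 680, so 71 is unramified.
(170/71) = 28^35 mod 71 = 70, giving Legendre symbol -1.
(170/71) = -1, so 71 is inert.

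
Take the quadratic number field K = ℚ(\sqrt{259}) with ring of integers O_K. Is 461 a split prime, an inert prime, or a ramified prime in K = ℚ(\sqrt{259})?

d = 259 ≡ 3 (mod 4), so O_K = ℤ[√259] and disc(K) = 4d = 1036.
461 ∤ 1036, so 461 is unramified.
Legendre symbol by Euler's criterion: (259/461) ≡ 259^230 ≡ 1 (mod 461), i.e. (259/461) = 1.
Legendre symbol 1 ⇒ 461 is split.

split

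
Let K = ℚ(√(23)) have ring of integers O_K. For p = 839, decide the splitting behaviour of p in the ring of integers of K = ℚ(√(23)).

split

23 mod 4 = 3, hence disc K = 4·23 = 92 and O_K = ℤ[√23].
disc(K) = 92 is not divisible by 839; 839 is unramified.
(23/839) = 23^419 mod 839 = 1, giving Legendre symbol 1.
Legendre symbol 1 ⇒ 839 is split.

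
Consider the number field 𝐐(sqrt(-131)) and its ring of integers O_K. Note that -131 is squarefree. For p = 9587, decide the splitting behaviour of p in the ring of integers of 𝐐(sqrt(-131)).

Since -131 ≡ 1 mod 4, the ring of integers is ℤ[(1+√-131)/2] with discriminant -131.
9587 ∤ -131, so 9587 is unramified.
Legendre symbol by Euler's criterion: (-131/9587) ≡ (-131)^4793 ≡ 9586 (mod 9587), i.e. (-131/9587) = -1.
Legendre symbol -1 ⇒ 9587 is inert.

inert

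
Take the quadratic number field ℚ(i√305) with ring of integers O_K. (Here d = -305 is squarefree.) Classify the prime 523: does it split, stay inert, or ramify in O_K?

-305 mod 4 = 3, hence disc K = 4·(-305) = -1220 and O_K = ℤ[√-305].
Since gcd(523, -1220) = 1 the prime 523 does not ramify.
Legendre symbol by Euler's criterion: (-305/523) ≡ (-305)^261 ≡ 522 (mod 523), i.e. (-305/523) = -1.
Legendre symbol -1 ⇒ 523 is inert.

p is inert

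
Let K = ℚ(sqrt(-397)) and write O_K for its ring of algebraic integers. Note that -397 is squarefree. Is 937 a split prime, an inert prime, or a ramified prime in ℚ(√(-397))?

937 remains inert

d = -397 ≡ 3 (mod 4), so O_K = ℤ[√-397] and disc(K) = 4d = -1588.
937 ∤ -1588, so 937 is unramified.
Legendre symbol by Euler's criterion: (-397/937) ≡ (-397)^468 ≡ 936 (mod 937), i.e. (-397/937) = -1.
(-397/937) = -1, so 937 is inert.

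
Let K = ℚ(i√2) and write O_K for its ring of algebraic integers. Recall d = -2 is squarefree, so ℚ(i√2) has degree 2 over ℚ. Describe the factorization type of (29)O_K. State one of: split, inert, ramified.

Since -2 ≢ 1 mod 4, the ring of integers is ℤ[√-2] with discriminant 4·(-2) = -8.
29 ∤ -8, so 29 is unramified.
(-2/29) = 27^14 mod 29 = 28, giving Legendre symbol -1.
Legendre symbol -1 ⇒ 29 is inert.

p is inert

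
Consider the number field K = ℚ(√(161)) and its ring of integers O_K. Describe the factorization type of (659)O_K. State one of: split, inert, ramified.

inert

d = 161 ≡ 1 (mod 4), so O_K = ℤ[(1+√161)/2] and disc(K) = d = 161.
659 ∤ 161, so 659 is unramified.
(161/659) = 161^329 mod 659 = 658, giving Legendre symbol -1.
(161/659) = -1, so 659 is inert.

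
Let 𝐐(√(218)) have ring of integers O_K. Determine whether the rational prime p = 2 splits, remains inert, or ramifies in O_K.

ramified — (2) = 𝔭²

d = 218 ≡ 2 (mod 4), so O_K = ℤ[√218] and disc(K) = 4d = 872.
Ramification test: 2 | 872. The prime 2 ramifies in K.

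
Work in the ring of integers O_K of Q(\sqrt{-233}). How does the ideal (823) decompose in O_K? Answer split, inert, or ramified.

Since -233 ≢ 1 mod 4, the ring of integers is ℤ[√-233] with discriminant 4·(-233) = -932.
823 ∤ -932, so 823 is unramified.
(-233/823) = 590^411 mod 823 = 822, giving Legendre symbol -1.
d is a non-residue mod p, hence 823 remains inert in O_K.

inert — (823) stays prime in O_K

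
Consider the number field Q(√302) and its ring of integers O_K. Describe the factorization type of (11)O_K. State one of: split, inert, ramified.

Since 302 ≢ 1 mod 4, the ring of integers is ℤ[√302] with discriminant 4·302 = 1208.
Since gcd(11, 1208) = 1 the prime 11 does not ramify.
Legendre symbol by Euler's criterion: (302/11) ≡ 302^5 ≡ 1 (mod 11), i.e. (302/11) = 1.
(302/11) = 1, so 11 splits.

splits completely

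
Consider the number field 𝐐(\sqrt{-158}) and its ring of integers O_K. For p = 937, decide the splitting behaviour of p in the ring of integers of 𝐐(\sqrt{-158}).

Since -158 ≢ 1 mod 4, the ring of integers is ℤ[√-158] with discriminant 4·(-158) = -632.
disc(K) = -632 is not divisible by 937; 937 is unramified.
(-158/937) = 779^468 mod 937 = 936, giving Legendre symbol -1.
Legendre symbol -1 ⇒ 937 is inert.

p is inert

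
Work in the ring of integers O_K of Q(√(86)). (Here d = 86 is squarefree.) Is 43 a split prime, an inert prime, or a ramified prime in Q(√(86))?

d = 86 ≡ 2 (mod 4), so O_K = ℤ[√86] and disc(K) = 4d = 344.
Ramification test: 43 | 344. The prime 43 ramifies in K.

ramified — (43) = 𝔭²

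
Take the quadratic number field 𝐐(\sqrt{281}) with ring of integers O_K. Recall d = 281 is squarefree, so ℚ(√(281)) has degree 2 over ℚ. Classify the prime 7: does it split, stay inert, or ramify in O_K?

p splits

d = 281 ≡ 1 (mod 4), so O_K = ℤ[(1+√281)/2] and disc(K) = d = 281.
7 ∤ 281, so 7 is unramified.
Euler's criterion: 281^3 mod 7 = 1. Thus (281|7) = 1.
Legendre symbol 1 ⇒ 7 is split.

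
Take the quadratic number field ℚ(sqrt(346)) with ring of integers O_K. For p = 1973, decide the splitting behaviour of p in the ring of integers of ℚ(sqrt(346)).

d = 346 ≡ 2 (mod 4), so O_K = ℤ[√346] and disc(K) = 4d = 1384.
1973 ∤ 1384, so 1973 is unramified.
Legendre symbol by Euler's criterion: (346/1973) ≡ 346^986 ≡ 1 (mod 1973), i.e. (346/1973) = 1.
d is a quadratic residue mod p, hence 1973 splits in O_K.

split — (1973) = 𝔭₁𝔭₂ with 𝔭₁ ≠ 𝔭₂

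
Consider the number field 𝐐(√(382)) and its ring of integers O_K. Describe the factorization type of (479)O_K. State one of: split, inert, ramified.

Since 382 ≢ 1 mod 4, the ring of integers is ℤ[√382] with discriminant 4·382 = 1528.
disc(K) = 1528 is not divisible by 479; 479 is unramified.
(382/479) = 382^239 mod 479 = 478, giving Legendre symbol -1.
Legendre symbol -1 ⇒ 479 is inert.

inert — (479) stays prime in O_K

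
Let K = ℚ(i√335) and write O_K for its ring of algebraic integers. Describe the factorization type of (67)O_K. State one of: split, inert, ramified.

p ramifies

d = -335 ≡ 1 (mod 4), so O_K = ℤ[(1+√-335)/2] and disc(K) = d = -335.
67 divides disc(K) = -335, so 67 ramifies.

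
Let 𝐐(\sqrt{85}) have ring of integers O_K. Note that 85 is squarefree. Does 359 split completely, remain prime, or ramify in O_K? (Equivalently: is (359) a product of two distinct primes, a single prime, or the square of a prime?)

85 mod 4 = 1, hence disc K = 85 and O_K = ℤ[(1+√85)/2].
Since gcd(359, 85) = 1 the prime 359 does not ramify.
(85/359) = 85^179 mod 359 = 1, giving Legendre symbol 1.
(85/359) = 1, so 359 splits.

split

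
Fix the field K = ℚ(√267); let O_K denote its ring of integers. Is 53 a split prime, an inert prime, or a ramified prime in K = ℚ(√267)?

inert — (53) stays prime in O_K

267 mod 4 = 3, hence disc K = 4·267 = 1068 and O_K = ℤ[√267].
53 ∤ 1068, so 53 is unramified.
(267/53) = 2^26 mod 53 = 52, giving Legendre symbol -1.
Legendre symbol -1 ⇒ 53 is inert.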